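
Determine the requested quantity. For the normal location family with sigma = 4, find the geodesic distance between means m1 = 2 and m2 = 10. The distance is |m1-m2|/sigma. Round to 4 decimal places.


On the fixed-variance normal subfamily, geodesic distance = |m1-m2|/sigma.
|2 - 10| = 8.
sigma = 4.
d = 8/4 = 2.0000

2.0000


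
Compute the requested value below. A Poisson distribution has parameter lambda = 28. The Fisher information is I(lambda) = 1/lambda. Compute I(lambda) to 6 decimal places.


Fisher information for Poisson: I(lambda) = 1/lambda.
lambda = 28.
I(lambda) = 1/28 = 0.035714

0.035714


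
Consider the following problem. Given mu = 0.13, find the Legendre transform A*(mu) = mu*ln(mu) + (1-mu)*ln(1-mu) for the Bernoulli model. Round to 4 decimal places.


Legendre transform for Bernoulli:
A*(mu) = mu*log(mu) + (1-mu)*log(1-mu).
mu = 0.13, 1-mu = 0.87.
mu*log(mu) = 0.13*log(0.13) = -0.265229.
(1-mu)*log(1-mu) = 0.87*log(0.87) = -0.121158.
A* = -0.265229 + -0.121158 = -0.3864

-0.3864


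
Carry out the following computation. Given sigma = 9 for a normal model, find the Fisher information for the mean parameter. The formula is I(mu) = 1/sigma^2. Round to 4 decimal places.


The Fisher information for the mean of a normal distribution is I(mu) = 1/sigma^2.
sigma = 9, so sigma^2 = 81.
I(mu) = 1/81 = 0.0123

0.0123


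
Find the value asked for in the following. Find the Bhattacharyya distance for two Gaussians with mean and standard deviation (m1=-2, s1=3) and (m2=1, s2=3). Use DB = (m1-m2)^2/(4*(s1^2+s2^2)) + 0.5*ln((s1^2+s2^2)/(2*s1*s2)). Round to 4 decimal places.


Bhattacharyya distance between two Gaussians:
DB = (m1-m2)^2/(4*(s1^2+s2^2)) + (1/2)*ln((s1^2+s2^2)/(2*s1*s2)).
(m1-m2)^2 = (-3)^2 = 9.
s1^2+s2^2 = 9 + 9 = 18.
term1 = 9/72 = 0.125.
term2 = 0.5*ln(18/18.0) = 0.0.
DB = 0.125 + 0.0 = 0.1250

0.1250


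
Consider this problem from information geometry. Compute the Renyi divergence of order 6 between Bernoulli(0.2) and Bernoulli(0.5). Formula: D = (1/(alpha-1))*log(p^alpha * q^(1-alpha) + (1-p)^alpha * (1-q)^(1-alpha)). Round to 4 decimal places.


Renyi divergence of order alpha between Bernoulli distributions:
D = (1/(alpha-1))*log(p^alpha * q^(1-alpha) + (1-p)^alpha * (1-q)^(1-alpha)).
alpha = 6, p = 0.2, q = 0.5.
p^alpha * q^(1-alpha) = 0.2^6 * 0.5^-5 = 0.002048.
(1-p)^alpha * (1-q)^(1-alpha) = 0.8^6 * 0.5^-5 = 8.388608.
sum = 0.002048 + 8.388608 = 8.390656.
D = (1/5)*log(8.390656) = 0.4254

0.4254


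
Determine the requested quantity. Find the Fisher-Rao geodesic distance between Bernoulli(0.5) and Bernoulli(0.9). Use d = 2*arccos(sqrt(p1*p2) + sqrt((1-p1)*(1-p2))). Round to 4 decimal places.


Geodesic distance on Bernoulli manifold:
d(p1,p2) = 2*arccos(sqrt(p1*p2) + sqrt((1-p1)*(1-p2))).
sqrt(p1*p2) = sqrt(0.5*0.9) = 0.67082.
sqrt((1-p1)*(1-p2)) = sqrt(0.5*0.1) = 0.223607.
arg = 0.67082 + 0.223607 = 0.894427.
d = 2*arccos(0.894427) = 0.9273

0.9273


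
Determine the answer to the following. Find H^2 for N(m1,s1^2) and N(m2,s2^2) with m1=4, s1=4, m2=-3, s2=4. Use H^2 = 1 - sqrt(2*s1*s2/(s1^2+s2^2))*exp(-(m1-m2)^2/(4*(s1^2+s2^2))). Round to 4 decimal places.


Squared Hellinger distance for Gaussians:
H^2 = 1 - sqrt(2*s1*s2/(s1^2+s2^2)) * exp(-(m1-m2)^2/(4*(s1^2+s2^2))).
s1^2 = 16, s2^2 = 16, s1^2+s2^2 = 32.
sqrt(2*4*4/(32)) = 1.0.
(m1-m2)^2 = (7)^2 = 49.
exp(-49/(4*32)) = exp(-0.382812) = 0.681941.
H^2 = 1 - 1.0*0.681941 = 0.3181

0.3181


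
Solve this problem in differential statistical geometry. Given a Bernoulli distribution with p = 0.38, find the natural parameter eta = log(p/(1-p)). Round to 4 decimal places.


Natural parameter for Bernoulli: eta = log(p/(1-p)).
p = 0.38, 1-p = 0.62.
p/(1-p) = 0.612903.
eta = log(0.612903) = -0.4895

-0.4895


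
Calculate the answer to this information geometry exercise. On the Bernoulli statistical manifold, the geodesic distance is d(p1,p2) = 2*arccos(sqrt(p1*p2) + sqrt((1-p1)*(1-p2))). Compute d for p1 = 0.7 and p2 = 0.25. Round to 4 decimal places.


Geodesic distance on Bernoulli manifold:
d(p1,p2) = 2*arccos(sqrt(p1*p2) + sqrt((1-p1)*(1-p2))).
sqrt(p1*p2) = sqrt(0.7*0.25) = 0.41833.
sqrt((1-p1)*(1-p2)) = sqrt(0.3*0.75) = 0.474342.
arg = 0.41833 + 0.474342 = 0.892672.
d = 2*arccos(0.892672) = 0.9351

0.9351


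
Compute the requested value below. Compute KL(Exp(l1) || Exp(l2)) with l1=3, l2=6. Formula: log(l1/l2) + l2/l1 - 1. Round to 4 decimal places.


KL divergence for exponential family:
KL = log(l1/l2) + l2/l1 - 1.
log(3/6) = -0.693147.
6/3 = 2.0.
KL = -0.693147 + 2.0 - 1 = 0.3069

0.3069


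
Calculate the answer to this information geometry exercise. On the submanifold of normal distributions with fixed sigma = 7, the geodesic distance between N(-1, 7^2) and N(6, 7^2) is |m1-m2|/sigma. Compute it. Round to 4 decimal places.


On the fixed-variance normal subfamily, geodesic distance = |m1-m2|/sigma.
|-1 - 6| = 7.
sigma = 7.
d = 7/7 = 1.0000

1.0000


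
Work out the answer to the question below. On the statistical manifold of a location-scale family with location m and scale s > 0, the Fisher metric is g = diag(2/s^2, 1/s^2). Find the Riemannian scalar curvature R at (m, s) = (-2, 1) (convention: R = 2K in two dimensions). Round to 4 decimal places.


The metric has the form g = (A dm^2 + B ds^2)/s^2 with A = 2, B = 1.
Substitute u = sqrt(A/B)*m: g = B*(du^2 + ds^2)/s^2, i.e. B times the
Poincare upper half-plane metric, which has constant Gaussian curvature -1.
Scaling a 2D metric by a constant c divides the Gaussian curvature by c,
so K = -1/B = -1/(1) = -1.0000 everywhere (the point (m, s) = (-2, 1) is irrelevant:
the curvature is constant).
Scalar curvature in dimension 2: R = 2K = -2/(1) = -2.0000.

-2.0000


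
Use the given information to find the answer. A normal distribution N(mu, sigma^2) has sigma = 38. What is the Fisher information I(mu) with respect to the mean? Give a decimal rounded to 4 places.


The Fisher information for the mean of a normal distribution is I(mu) = 1/sigma^2.
sigma = 38, so sigma^2 = 1444.
I(mu) = 1/1444 = 0.0007

0.0007


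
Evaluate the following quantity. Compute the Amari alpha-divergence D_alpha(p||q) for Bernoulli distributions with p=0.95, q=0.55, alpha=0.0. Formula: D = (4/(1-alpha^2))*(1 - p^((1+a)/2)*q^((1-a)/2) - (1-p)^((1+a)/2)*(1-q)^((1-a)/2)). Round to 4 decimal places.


Amari alpha-divergence:
D = (4/(1-alpha^2))*(1 - p^((1+a)/2)*q^((1-a)/2) - (1-p)^((1+a)/2)*(1-q)^((1-a)/2)).
alpha = 0.0, p = 0.95, q = 0.55.
e1 = (1+alpha)/2 = 0.5, e2 = (1-alpha)/2 = 0.5.
t1 = p^e1 * q^e2 = 0.95^0.5 * 0.55^0.5 = 0.722842.
t2 = (1-p)^e1 * (1-q)^e2 = 0.05^0.5 * 0.45^0.5 = 0.15.
4/(1-alpha^2) = 4.0.
D = 4.0*(1 - 0.722842 - 0.15) = 0.5086

0.5086


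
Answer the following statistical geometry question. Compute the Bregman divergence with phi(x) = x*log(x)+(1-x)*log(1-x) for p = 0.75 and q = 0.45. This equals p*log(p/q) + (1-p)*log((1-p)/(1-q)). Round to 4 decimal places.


Bregman divergence with negative entropy generator:
D = p*log(p/q) + (1-p)*log((1-p)/(1-q)).
p = 0.75, q = 0.45.
p*log(p/q) = 0.75*log(0.75/0.45) = 0.383119.
(1-p)*log((1-p)/(1-q)) = 0.25*log(0.25/0.55) = -0.197114.
D = 0.383119 + -0.197114 = 0.1860

0.1860


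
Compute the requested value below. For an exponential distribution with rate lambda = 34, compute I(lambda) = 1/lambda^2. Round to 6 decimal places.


Fisher information for exponential: I(lambda) = 1/lambda^2.
lambda = 34, lambda^2 = 1156.
I = 1/1156 = 0.000865

0.000865


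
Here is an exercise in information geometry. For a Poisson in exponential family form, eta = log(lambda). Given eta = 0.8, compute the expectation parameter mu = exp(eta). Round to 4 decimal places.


Expectation parameter for Poisson exponential family:
mu = exp(eta).
eta = 0.8.
mu = exp(0.8) = 2.2255

2.2255


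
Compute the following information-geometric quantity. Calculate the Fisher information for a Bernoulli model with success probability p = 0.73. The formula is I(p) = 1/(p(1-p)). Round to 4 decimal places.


For Bernoulli(p), Fisher information is I(p) = 1/(p*(1-p)).
p = 0.73, 1-p = 0.27.
p*(1-p) = 0.1971.
I(p) = 1/0.1971 = 5.0736

5.0736


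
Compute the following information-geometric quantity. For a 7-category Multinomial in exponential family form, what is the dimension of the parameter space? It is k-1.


Exponential family dimension calculation:
For Multinomial with k=7 categories, dim = k-1 = 6.

6


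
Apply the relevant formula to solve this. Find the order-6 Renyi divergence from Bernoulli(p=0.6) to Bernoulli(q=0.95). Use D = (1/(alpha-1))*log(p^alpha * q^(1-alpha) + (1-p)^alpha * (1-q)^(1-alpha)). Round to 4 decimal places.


Renyi divergence of order alpha between Bernoulli distributions:
D = (1/(alpha-1))*log(p^alpha * q^(1-alpha) + (1-p)^alpha * (1-q)^(1-alpha)).
alpha = 6, p = 0.6, q = 0.95.
p^alpha * q^(1-alpha) = 0.6^6 * 0.95^-5 = 0.060296.
(1-p)^alpha * (1-q)^(1-alpha) = 0.4^6 * 0.05^-5 = 13107.2.
sum = 0.060296 + 13107.2 = 13107.260296.
D = (1/5)*log(13107.260296) = 1.8962

1.8962


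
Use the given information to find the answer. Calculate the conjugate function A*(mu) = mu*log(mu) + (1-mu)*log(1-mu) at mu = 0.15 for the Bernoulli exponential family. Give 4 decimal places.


Legendre transform for Bernoulli:
A*(mu) = mu*log(mu) + (1-mu)*log(1-mu).
mu = 0.15, 1-mu = 0.85.
mu*log(mu) = 0.15*log(0.15) = -0.284568.
(1-mu)*log(1-mu) = 0.85*log(0.85) = -0.138141.
A* = -0.284568 + -0.138141 = -0.4227

-0.4227


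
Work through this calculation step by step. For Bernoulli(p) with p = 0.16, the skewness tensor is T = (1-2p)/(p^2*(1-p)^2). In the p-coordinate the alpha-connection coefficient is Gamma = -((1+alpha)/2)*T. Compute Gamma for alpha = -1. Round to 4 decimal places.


Skewness (Amari-Chentsov) tensor: T = (1-2p)/(p^2*(1-p)^2).
p = 0.16, 1-2p = 0.68, p^2 = 0.0256, (1-p)^2 = 0.7056.
T = 0.68/(0.0256 * 0.7056) = 37.645266.
In the p-coordinate, Gamma^(alpha) = Gamma^(0) - (alpha/2)*T with Gamma^(0) = (1/2)*g'(p) = -T/2,
so Gamma^(alpha) = -((1+alpha)/2)*T.
alpha = -1, -(1+alpha)/2 = 0.0.
Gamma = 0.0 * 37.645266 = 0.0000

0.0000


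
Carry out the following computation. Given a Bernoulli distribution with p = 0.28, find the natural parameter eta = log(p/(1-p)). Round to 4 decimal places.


Natural parameter for Bernoulli: eta = log(p/(1-p)).
p = 0.28, 1-p = 0.72.
p/(1-p) = 0.388889.
eta = log(0.388889) = -0.9445

-0.9445


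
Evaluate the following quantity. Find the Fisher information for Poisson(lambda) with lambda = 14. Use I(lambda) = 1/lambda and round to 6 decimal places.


Fisher information for Poisson: I(lambda) = 1/lambda.
lambda = 14.
I(lambda) = 1/14 = 0.071429

0.071429


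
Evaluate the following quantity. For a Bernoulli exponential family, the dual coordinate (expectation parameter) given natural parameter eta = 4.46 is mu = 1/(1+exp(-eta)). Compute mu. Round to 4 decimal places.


Dual coordinate (expectation parameter) for Bernoulli:
mu = 1/(1+exp(-eta)).
eta = 4.46.
exp(-eta) = exp(-4.46) = 0.011562.
mu = 1/(1+0.011562) = 0.9886

0.9886


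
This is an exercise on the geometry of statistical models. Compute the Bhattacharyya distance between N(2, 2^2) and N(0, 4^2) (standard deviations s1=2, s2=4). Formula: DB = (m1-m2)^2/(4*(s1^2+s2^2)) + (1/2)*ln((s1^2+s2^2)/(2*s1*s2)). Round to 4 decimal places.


Bhattacharyya distance between two Gaussians:
DB = (m1-m2)^2/(4*(s1^2+s2^2)) + (1/2)*ln((s1^2+s2^2)/(2*s1*s2)).
(m1-m2)^2 = (2)^2 = 4.
s1^2+s2^2 = 4 + 16 = 20.
term1 = 4/80 = 0.05.
term2 = 0.5*ln(20/16.0) = 0.111572.
DB = 0.05 + 0.111572 = 0.1616

0.1616


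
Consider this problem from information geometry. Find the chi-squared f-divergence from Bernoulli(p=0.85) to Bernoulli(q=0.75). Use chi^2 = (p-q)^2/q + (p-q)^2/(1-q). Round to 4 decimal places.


Chi-squared divergence between Bernoulli distributions:
chi^2 = (p-q)^2/q + (p-q)^2/(1-q).
p = 0.85, q = 0.75, p-q = 0.1.
(p-q)^2 = 0.01.
term1 = 0.01/0.75 = 0.013333.
term2 = 0.01/0.25 = 0.04.
chi^2 = 0.013333 + 0.04 = 0.0533

0.0533


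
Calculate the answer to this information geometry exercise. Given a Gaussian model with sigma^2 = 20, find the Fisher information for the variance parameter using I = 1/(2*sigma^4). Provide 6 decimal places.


Fisher information for variance: I(sigma^2) = 1/(2*sigma^4).
sigma^2 = 20, so sigma^4 = 400.
I = 1/(2*400) = 1/800 = 0.001250

0.001250


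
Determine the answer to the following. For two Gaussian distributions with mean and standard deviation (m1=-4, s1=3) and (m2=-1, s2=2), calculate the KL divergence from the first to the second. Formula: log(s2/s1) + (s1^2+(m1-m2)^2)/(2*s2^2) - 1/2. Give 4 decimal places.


KL divergence between normal distributions:
KL = log(s2/s1) + (s1^2 + (m1-m2)^2)/(2*s2^2) - 1/2.
log(2/3) = -0.405465.
(3^2 + (-4--1)^2)/(2*2^2) = (9 + 9)/8 = 2.25.
KL = -0.405465 + 2.25 - 0.5 = 1.3445

1.3445


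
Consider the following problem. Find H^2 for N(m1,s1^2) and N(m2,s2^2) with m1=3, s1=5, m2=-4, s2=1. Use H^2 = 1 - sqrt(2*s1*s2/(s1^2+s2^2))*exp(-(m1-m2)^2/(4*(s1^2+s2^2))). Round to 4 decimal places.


Squared Hellinger distance for Gaussians:
H^2 = 1 - sqrt(2*s1*s2/(s1^2+s2^2)) * exp(-(m1-m2)^2/(4*(s1^2+s2^2))).
s1^2 = 25, s2^2 = 1, s1^2+s2^2 = 26.
sqrt(2*5*1/(26)) = 0.620174.
(m1-m2)^2 = (7)^2 = 49.
exp(-49/(4*26)) = exp(-0.471154) = 0.624282.
H^2 = 1 - 0.620174*0.624282 = 0.6128

0.6128


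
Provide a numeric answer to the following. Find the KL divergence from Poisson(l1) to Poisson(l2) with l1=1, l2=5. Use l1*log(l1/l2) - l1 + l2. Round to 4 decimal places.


KL divergence for Poisson:
KL = l1*log(l1/l2) - l1 + l2.
l1 = 1, l2 = 5.
log(1/5) = -1.609438.
l1*log(l1/l2) = 1 * -1.609438 = -1.609438.
KL = -1.609438 - 1 + 5 = 2.3906

2.3906


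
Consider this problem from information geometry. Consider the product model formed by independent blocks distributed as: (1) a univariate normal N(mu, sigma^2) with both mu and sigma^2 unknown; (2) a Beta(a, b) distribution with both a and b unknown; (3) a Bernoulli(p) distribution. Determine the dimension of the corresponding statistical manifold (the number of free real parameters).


The dimension of a statistical manifold equals the number of free
(independent) real parameters of the model. For a product of independent
blocks the parameter counts add.
- normal (mu, sigma^2): 2.
- Beta (a, b): 2.
- Bernoulli (p): 1.
Total = 2 + 2 + 1 = 5.
Dimension = 5

5


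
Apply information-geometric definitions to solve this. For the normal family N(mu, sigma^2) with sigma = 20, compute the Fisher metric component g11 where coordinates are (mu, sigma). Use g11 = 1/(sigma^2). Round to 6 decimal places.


For the 2-parameter normal family, the Fisher metric has:
  g11 = 1/sigma^2, g22 = 2/sigma^2.
sigma = 20, sigma^2 = 400.
g11 = 0.002500

0.002500


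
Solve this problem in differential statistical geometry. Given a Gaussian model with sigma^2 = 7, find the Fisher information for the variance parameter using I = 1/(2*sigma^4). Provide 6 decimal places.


Fisher information for variance: I(sigma^2) = 1/(2*sigma^4).
sigma^2 = 7, so sigma^4 = 49.
I = 1/(2*49) = 1/98 = 0.010204

0.010204


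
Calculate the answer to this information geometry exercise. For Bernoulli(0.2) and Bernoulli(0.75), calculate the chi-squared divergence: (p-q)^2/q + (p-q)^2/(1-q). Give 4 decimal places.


Chi-squared divergence between Bernoulli distributions:
chi^2 = (p-q)^2/q + (p-q)^2/(1-q).
p = 0.2, q = 0.75, p-q = -0.55.
(p-q)^2 = 0.3025.
term1 = 0.3025/0.75 = 0.403333.
term2 = 0.3025/0.25 = 1.21.
chi^2 = 0.403333 + 1.21 = 1.6133

1.6133


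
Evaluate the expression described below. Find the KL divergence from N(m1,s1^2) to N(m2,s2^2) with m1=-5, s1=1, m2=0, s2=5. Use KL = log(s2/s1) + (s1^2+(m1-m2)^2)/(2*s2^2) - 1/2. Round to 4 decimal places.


KL divergence between normal distributions:
KL = log(s2/s1) + (s1^2 + (m1-m2)^2)/(2*s2^2) - 1/2.
log(5/1) = 1.609438.
(1^2 + (-5-0)^2)/(2*5^2) = (1 + 25)/50 = 0.52.
KL = 1.609438 + 0.52 - 0.5 = 1.6294

1.6294


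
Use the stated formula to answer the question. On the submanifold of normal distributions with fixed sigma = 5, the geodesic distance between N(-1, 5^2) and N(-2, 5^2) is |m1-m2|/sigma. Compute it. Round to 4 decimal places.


On the fixed-variance normal subfamily, geodesic distance = |m1-m2|/sigma.
|-1 - -2| = 1.
sigma = 5.
d = 1/5 = 0.2000

0.2000


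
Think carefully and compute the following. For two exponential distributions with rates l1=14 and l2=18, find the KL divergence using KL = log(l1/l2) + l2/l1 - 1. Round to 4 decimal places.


KL divergence for exponential family:
KL = log(l1/l2) + l2/l1 - 1.
log(14/18) = -0.251314.
18/14 = 1.285714.
KL = -0.251314 + 1.285714 - 1 = 0.0344

0.0344


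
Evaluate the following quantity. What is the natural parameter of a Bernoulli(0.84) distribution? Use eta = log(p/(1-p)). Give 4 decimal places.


Natural parameter for Bernoulli: eta = log(p/(1-p)).
p = 0.84, 1-p = 0.16.
p/(1-p) = 5.25.
eta = log(5.25) = 1.6582

1.6582


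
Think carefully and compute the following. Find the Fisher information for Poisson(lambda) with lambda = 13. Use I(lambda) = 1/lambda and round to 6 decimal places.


Fisher information for Poisson: I(lambda) = 1/lambda.
lambda = 13.
I(lambda) = 1/13 = 0.076923

0.076923


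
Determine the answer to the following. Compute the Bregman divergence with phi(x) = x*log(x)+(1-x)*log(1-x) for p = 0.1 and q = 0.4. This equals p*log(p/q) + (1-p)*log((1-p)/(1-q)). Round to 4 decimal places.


Bregman divergence with negative entropy generator:
D = p*log(p/q) + (1-p)*log((1-p)/(1-q)).
p = 0.1, q = 0.4.
p*log(p/q) = 0.1*log(0.1/0.4) = -0.138629.
(1-p)*log((1-p)/(1-q)) = 0.9*log(0.9/0.6) = 0.364919.
D = -0.138629 + 0.364919 = 0.2263

0.2263


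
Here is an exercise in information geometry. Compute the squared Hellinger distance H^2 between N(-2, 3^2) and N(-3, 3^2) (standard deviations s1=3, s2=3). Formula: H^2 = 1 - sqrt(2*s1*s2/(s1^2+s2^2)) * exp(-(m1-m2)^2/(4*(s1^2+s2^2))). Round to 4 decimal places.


Squared Hellinger distance for Gaussians:
H^2 = 1 - sqrt(2*s1*s2/(s1^2+s2^2)) * exp(-(m1-m2)^2/(4*(s1^2+s2^2))).
s1^2 = 9, s2^2 = 9, s1^2+s2^2 = 18.
sqrt(2*3*3/(18)) = 1.0.
(m1-m2)^2 = (1)^2 = 1.
exp(-1/(4*18)) = exp(-0.013889) = 0.986207.
H^2 = 1 - 1.0*0.986207 = 0.0138

0.0138


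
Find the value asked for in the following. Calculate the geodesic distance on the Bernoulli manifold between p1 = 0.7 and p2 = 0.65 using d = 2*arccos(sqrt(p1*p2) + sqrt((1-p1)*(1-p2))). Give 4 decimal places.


Geodesic distance on Bernoulli manifold:
d(p1,p2) = 2*arccos(sqrt(p1*p2) + sqrt((1-p1)*(1-p2))).
sqrt(p1*p2) = sqrt(0.7*0.65) = 0.674537.
sqrt((1-p1)*(1-p2)) = sqrt(0.3*0.35) = 0.324037.
arg = 0.674537 + 0.324037 = 0.998574.
d = 2*arccos(0.998574) = 0.1068

0.1068


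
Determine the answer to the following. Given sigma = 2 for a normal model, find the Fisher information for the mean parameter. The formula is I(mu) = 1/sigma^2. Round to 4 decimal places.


The Fisher information for the mean of a normal distribution is I(mu) = 1/sigma^2.
sigma = 2, so sigma^2 = 4.
I(mu) = 1/4 = 0.2500

0.2500


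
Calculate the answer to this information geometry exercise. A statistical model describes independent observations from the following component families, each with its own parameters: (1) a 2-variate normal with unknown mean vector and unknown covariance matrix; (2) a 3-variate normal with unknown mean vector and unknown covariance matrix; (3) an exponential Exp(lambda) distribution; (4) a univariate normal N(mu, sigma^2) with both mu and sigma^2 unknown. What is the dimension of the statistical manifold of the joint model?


The dimension of a statistical manifold equals the number of free
(independent) real parameters of the model. For a product of independent
blocks the parameter counts add.
- 2-variate normal: 2 (mean) + 2*3/2 = 3 (symmetric covariance) = 5.
- 3-variate normal: 3 (mean) + 3*4/2 = 6 (symmetric covariance) = 9.
- exponential (lambda): 1.
- normal (mu, sigma^2): 2.
Total = 5 + 9 + 1 + 2 = 17.
Dimension = 17

17


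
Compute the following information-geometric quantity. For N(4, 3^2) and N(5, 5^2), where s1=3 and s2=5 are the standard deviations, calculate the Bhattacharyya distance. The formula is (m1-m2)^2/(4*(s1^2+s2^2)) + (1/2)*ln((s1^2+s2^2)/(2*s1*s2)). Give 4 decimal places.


Bhattacharyya distance between two Gaussians:
DB = (m1-m2)^2/(4*(s1^2+s2^2)) + (1/2)*ln((s1^2+s2^2)/(2*s1*s2)).
(m1-m2)^2 = (-1)^2 = 1.
s1^2+s2^2 = 9 + 25 = 34.
term1 = 1/136 = 0.007353.
term2 = 0.5*ln(34/30.0) = 0.062582.
DB = 0.007353 + 0.062582 = 0.0699

0.0699


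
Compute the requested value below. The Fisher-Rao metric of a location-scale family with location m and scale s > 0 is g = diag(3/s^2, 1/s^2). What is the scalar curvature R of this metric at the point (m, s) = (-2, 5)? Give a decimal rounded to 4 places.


The metric has the form g = (A dm^2 + B ds^2)/s^2 with A = 3, B = 1.
Substitute u = sqrt(A/B)*m: g = B*(du^2 + ds^2)/s^2, i.e. B times the
Poincare upper half-plane metric, which has constant Gaussian curvature -1.
Scaling a 2D metric by a constant c divides the Gaussian curvature by c,
so K = -1/B = -1/(1) = -1.0000 everywhere (the point (m, s) = (-2, 5) is irrelevant:
the curvature is constant).
Scalar curvature in dimension 2: R = 2K = -2/(1) = -2.0000.

-2.0000


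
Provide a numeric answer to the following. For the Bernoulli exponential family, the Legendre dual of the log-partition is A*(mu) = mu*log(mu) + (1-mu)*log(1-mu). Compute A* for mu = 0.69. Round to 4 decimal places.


Legendre transform for Bernoulli:
A*(mu) = mu*log(mu) + (1-mu)*log(1-mu).
mu = 0.69, 1-mu = 0.31.
mu*log(mu) = 0.69*log(0.69) = -0.256034.
(1-mu)*log(1-mu) = 0.31*log(0.31) = -0.363067.
A* = -0.256034 + -0.363067 = -0.6191

-0.6191


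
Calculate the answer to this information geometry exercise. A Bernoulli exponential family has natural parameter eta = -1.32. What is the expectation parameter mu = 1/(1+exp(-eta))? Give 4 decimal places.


Dual coordinate (expectation parameter) for Bernoulli:
mu = 1/(1+exp(-eta)).
eta = -1.32.
exp(-eta) = exp(1.32) = 3.743421.
mu = 1/(1+3.743421) = 0.2108

0.2108


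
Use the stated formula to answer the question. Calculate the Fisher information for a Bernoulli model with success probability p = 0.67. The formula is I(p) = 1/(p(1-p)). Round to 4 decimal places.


For Bernoulli(p), Fisher information is I(p) = 1/(p*(1-p)).
p = 0.67, 1-p = 0.33.
p*(1-p) = 0.2211.
I(p) = 1/0.2211 = 4.5228

4.5228


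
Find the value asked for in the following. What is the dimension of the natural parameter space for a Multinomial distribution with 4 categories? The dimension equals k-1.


Exponential family dimension calculation:
For Multinomial with k=4 categories, dim = k-1 = 3.

3


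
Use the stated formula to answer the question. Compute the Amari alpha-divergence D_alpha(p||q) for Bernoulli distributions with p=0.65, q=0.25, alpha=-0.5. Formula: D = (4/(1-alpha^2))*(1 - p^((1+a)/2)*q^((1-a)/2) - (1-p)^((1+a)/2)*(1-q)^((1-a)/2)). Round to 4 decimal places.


Amari alpha-divergence:
D = (4/(1-alpha^2))*(1 - p^((1+a)/2)*q^((1-a)/2) - (1-p)^((1+a)/2)*(1-q)^((1-a)/2)).
alpha = -0.5, p = 0.65, q = 0.25.
e1 = (1+alpha)/2 = 0.25, e2 = (1-alpha)/2 = 0.75.
t1 = p^e1 * q^e2 = 0.65^0.25 * 0.25^0.75 = 0.317456.
t2 = (1-p)^e1 * (1-q)^e2 = 0.35^0.25 * 0.75^0.75 = 0.619888.
4/(1-alpha^2) = 5.333333.
D = 5.333333*(1 - 0.317456 - 0.619888) = 0.3342

0.3342


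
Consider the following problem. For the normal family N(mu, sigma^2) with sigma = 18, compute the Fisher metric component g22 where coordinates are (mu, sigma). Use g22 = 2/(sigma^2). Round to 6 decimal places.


For the 2-parameter normal family, the Fisher metric has:
  g11 = 1/sigma^2, g22 = 2/sigma^2.
sigma = 18, sigma^2 = 324.
g22 = 0.006173

0.006173


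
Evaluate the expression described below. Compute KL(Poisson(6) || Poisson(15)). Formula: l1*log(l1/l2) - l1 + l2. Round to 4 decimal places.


KL divergence for Poisson:
KL = l1*log(l1/l2) - l1 + l2.
l1 = 6, l2 = 15.
log(6/15) = -0.916291.
l1*log(l1/l2) = 6 * -0.916291 = -5.497744.
KL = -5.497744 - 6 + 15 = 3.5023

3.5023


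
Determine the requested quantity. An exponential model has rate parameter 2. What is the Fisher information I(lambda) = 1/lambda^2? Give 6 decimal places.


Fisher information for exponential: I(lambda) = 1/lambda^2.
lambda = 2, lambda^2 = 4.
I = 1/4 = 0.250000

0.250000


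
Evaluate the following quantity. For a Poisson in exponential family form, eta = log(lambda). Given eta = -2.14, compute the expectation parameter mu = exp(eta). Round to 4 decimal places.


Expectation parameter for Poisson exponential family:
mu = exp(eta).
eta = -2.14.
mu = exp(-2.14) = 0.1177

0.1177


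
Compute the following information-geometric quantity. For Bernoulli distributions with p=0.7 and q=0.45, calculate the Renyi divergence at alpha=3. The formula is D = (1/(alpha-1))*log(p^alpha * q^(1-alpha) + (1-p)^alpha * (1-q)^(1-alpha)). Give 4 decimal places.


Renyi divergence of order alpha between Bernoulli distributions:
D = (1/(alpha-1))*log(p^alpha * q^(1-alpha) + (1-p)^alpha * (1-q)^(1-alpha)).
alpha = 3, p = 0.7, q = 0.45.
p^alpha * q^(1-alpha) = 0.7^3 * 0.45^-2 = 1.693827.
(1-p)^alpha * (1-q)^(1-alpha) = 0.3^3 * 0.55^-2 = 0.089256.
sum = 1.693827 + 0.089256 = 1.783083.
D = (1/2)*log(1.783083) = 0.2892

0.2892


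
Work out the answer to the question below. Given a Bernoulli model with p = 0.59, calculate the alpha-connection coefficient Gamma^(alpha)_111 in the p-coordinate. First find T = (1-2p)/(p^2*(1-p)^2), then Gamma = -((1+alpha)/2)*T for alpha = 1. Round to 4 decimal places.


Skewness (Amari-Chentsov) tensor: T = (1-2p)/(p^2*(1-p)^2).
p = 0.59, 1-2p = -0.18, p^2 = 0.3481, (1-p)^2 = 0.1681.
T = -0.18/(0.3481 * 0.1681) = -3.076102.
In the p-coordinate, Gamma^(alpha) = Gamma^(0) - (alpha/2)*T with Gamma^(0) = (1/2)*g'(p) = -T/2,
so Gamma^(alpha) = -((1+alpha)/2)*T.
alpha = 1, -(1+alpha)/2 = -1.0.
Gamma = -1.0 * -3.076102 = 3.0761

3.0761


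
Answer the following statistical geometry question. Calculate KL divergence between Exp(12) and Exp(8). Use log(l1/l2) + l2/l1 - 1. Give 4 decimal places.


KL divergence for exponential family:
KL = log(l1/l2) + l2/l1 - 1.
log(12/8) = 0.405465.
8/12 = 0.666667.
KL = 0.405465 + 0.666667 - 1 = 0.0721

0.0721


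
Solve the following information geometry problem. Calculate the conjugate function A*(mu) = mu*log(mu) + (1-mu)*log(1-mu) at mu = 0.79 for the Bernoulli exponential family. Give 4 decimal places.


Legendre transform for Bernoulli:
A*(mu) = mu*log(mu) + (1-mu)*log(1-mu).
mu = 0.79, 1-mu = 0.21.
mu*log(mu) = 0.79*log(0.79) = -0.186221.
(1-mu)*log(1-mu) = 0.21*log(0.21) = -0.327736.
A* = -0.186221 + -0.327736 = -0.5140

-0.5140


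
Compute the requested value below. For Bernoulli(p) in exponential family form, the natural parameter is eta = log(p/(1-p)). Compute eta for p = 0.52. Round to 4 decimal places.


Natural parameter for Bernoulli: eta = log(p/(1-p)).
p = 0.52, 1-p = 0.48.
p/(1-p) = 1.083333.
eta = log(1.083333) = 0.0800

0.0800


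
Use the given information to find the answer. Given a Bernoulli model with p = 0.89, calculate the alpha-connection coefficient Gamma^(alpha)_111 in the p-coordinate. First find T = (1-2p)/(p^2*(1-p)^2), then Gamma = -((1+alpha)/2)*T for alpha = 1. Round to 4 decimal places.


Skewness (Amari-Chentsov) tensor: T = (1-2p)/(p^2*(1-p)^2).
p = 0.89, 1-2p = -0.78, p^2 = 0.7921, (1-p)^2 = 0.0121.
T = -0.78/(0.7921 * 0.0121) = -81.382161.
In the p-coordinate, Gamma^(alpha) = Gamma^(0) - (alpha/2)*T with Gamma^(0) = (1/2)*g'(p) = -T/2,
so Gamma^(alpha) = -((1+alpha)/2)*T.
alpha = 1, -(1+alpha)/2 = -1.0.
Gamma = -1.0 * -81.382161 = 81.3822

81.3822


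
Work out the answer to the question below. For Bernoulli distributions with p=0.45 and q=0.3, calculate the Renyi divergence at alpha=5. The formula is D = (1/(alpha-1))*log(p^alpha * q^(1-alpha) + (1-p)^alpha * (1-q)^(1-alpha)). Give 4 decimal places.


Renyi divergence of order alpha between Bernoulli distributions:
D = (1/(alpha-1))*log(p^alpha * q^(1-alpha) + (1-p)^alpha * (1-q)^(1-alpha)).
alpha = 5, p = 0.45, q = 0.3.
p^alpha * q^(1-alpha) = 0.45^5 * 0.3^-4 = 2.278125.
(1-p)^alpha * (1-q)^(1-alpha) = 0.55^5 * 0.7^-4 = 0.209614.
sum = 2.278125 + 0.209614 = 2.487739.
D = (1/4)*log(2.487739) = 0.2278

0.2278


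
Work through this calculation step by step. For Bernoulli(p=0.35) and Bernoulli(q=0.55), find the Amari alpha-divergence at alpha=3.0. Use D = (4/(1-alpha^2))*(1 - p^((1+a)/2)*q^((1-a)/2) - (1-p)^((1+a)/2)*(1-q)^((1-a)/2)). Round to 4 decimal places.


Amari alpha-divergence:
D = (4/(1-alpha^2))*(1 - p^((1+a)/2)*q^((1-a)/2) - (1-p)^((1+a)/2)*(1-q)^((1-a)/2)).
alpha = 3.0, p = 0.35, q = 0.55.
e1 = (1+alpha)/2 = 2.0, e2 = (1-alpha)/2 = -1.0.
t1 = p^e1 * q^e2 = 0.35^2.0 * 0.55^-1.0 = 0.222727.
t2 = (1-p)^e1 * (1-q)^e2 = 0.65^2.0 * 0.45^-1.0 = 0.938889.
4/(1-alpha^2) = -0.5.
D = -0.5*(1 - 0.222727 - 0.938889) = 0.0808

0.0808


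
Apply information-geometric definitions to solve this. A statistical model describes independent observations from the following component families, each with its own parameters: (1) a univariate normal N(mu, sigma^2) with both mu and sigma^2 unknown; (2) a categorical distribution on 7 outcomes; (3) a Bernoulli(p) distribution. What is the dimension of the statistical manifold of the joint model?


The dimension of a statistical manifold equals the number of free
(independent) real parameters of the model. For a product of independent
blocks the parameter counts add.
- normal (mu, sigma^2): 2.
- categorical on 7 outcomes (probabilities sum to 1): 7-1 = 6.
- Bernoulli (p): 1.
Total = 2 + 6 + 1 = 9.
Dimension = 9

9


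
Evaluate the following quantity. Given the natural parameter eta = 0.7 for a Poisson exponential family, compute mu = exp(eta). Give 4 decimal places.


Expectation parameter for Poisson exponential family:
mu = exp(eta).
eta = 0.7.
mu = exp(0.7) = 2.0138

2.0138


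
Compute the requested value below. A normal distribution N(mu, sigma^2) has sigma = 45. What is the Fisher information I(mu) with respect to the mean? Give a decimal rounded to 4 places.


The Fisher information for the mean of a normal distribution is I(mu) = 1/sigma^2.
sigma = 45, so sigma^2 = 2025.
I(mu) = 1/2025 = 0.0005

0.0005


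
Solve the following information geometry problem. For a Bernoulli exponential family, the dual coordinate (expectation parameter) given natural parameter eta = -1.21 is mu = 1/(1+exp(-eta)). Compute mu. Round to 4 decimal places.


Dual coordinate (expectation parameter) for Bernoulli:
mu = 1/(1+exp(-eta)).
eta = -1.21.
exp(-eta) = exp(1.21) = 3.353485.
mu = 1/(1+3.353485) = 0.2297

0.2297


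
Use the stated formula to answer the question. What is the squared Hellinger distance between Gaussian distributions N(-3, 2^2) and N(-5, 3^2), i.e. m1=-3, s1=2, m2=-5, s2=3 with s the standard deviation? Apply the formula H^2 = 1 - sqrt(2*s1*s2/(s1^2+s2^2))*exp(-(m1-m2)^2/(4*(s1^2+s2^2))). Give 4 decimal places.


Squared Hellinger distance for Gaussians:
H^2 = 1 - sqrt(2*s1*s2/(s1^2+s2^2)) * exp(-(m1-m2)^2/(4*(s1^2+s2^2))).
s1^2 = 4, s2^2 = 9, s1^2+s2^2 = 13.
sqrt(2*2*3/(13)) = 0.960769.
(m1-m2)^2 = (2)^2 = 4.
exp(-4/(4*13)) = exp(-0.076923) = 0.925961.
H^2 = 1 - 0.960769*0.925961 = 0.1104

0.1104


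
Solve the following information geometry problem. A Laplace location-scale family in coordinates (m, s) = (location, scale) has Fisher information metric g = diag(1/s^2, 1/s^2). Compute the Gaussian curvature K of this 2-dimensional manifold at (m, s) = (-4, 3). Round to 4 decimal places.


The metric has the form g = (A dm^2 + B ds^2)/s^2 with A = 1, B = 1.
Substitute u = sqrt(A/B)*m: g = B*(du^2 + ds^2)/s^2, i.e. B times the
Poincare upper half-plane metric, which has constant Gaussian curvature -1.
Scaling a 2D metric by a constant c divides the Gaussian curvature by c,
so K = -1/B = -1/(1) = -1.0000 everywhere (the point (m, s) = (-4, 3) is irrelevant:
the curvature is constant).
The requested Gaussian curvature is K = -1.0000.

-1.0000


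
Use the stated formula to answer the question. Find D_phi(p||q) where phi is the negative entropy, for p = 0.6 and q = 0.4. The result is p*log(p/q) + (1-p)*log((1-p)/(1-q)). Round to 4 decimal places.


Bregman divergence with negative entropy generator:
D = p*log(p/q) + (1-p)*log((1-p)/(1-q)).
p = 0.6, q = 0.4.
p*log(p/q) = 0.6*log(0.6/0.4) = 0.243279.
(1-p)*log((1-p)/(1-q)) = 0.4*log(0.4/0.6) = -0.162186.
D = 0.243279 + -0.162186 = 0.0811

0.0811


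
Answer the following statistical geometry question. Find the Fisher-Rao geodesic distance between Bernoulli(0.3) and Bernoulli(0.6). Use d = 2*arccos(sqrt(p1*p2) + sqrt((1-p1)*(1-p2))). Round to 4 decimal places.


Geodesic distance on Bernoulli manifold:
d(p1,p2) = 2*arccos(sqrt(p1*p2) + sqrt((1-p1)*(1-p2))).
sqrt(p1*p2) = sqrt(0.3*0.6) = 0.424264.
sqrt((1-p1)*(1-p2)) = sqrt(0.7*0.4) = 0.52915.
arg = 0.424264 + 0.52915 = 0.953414.
d = 2*arccos(0.953414) = 0.6129

0.6129


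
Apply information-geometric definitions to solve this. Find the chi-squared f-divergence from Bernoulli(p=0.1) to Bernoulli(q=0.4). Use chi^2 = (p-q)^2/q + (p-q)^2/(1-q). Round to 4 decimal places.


Chi-squared divergence between Bernoulli distributions:
chi^2 = (p-q)^2/q + (p-q)^2/(1-q).
p = 0.1, q = 0.4, p-q = -0.3.
(p-q)^2 = 0.09.
term1 = 0.09/0.4 = 0.225.
term2 = 0.09/0.6 = 0.15.
chi^2 = 0.225 + 0.15 = 0.3750

0.3750


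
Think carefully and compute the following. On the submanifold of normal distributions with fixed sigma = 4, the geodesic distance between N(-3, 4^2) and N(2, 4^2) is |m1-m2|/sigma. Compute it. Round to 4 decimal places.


On the fixed-variance normal subfamily, geodesic distance = |m1-m2|/sigma.
|-3 - 2| = 5.
sigma = 4.
d = 5/4 = 1.2500

1.2500


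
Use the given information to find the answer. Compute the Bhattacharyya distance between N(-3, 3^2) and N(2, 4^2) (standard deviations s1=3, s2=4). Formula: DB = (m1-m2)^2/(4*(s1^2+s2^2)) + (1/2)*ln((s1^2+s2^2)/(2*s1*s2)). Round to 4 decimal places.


Bhattacharyya distance between two Gaussians:
DB = (m1-m2)^2/(4*(s1^2+s2^2)) + (1/2)*ln((s1^2+s2^2)/(2*s1*s2)).
(m1-m2)^2 = (-5)^2 = 25.
s1^2+s2^2 = 9 + 16 = 25.
term1 = 25/100 = 0.25.
term2 = 0.5*ln(25/24.0) = 0.020411.
DB = 0.25 + 0.020411 = 0.2704

0.2704


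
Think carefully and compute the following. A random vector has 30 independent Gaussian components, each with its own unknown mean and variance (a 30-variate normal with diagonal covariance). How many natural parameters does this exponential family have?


Exponential family dimension calculation:
Each univariate normal has two natural parameters (mu/sigma^2 and -1/(2 sigma^2)).
With 30 independent components, dim = 2 * 30 = 60.

60


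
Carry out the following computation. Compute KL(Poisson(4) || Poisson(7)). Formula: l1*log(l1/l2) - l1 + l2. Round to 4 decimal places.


KL divergence for Poisson:
KL = l1*log(l1/l2) - l1 + l2.
l1 = 4, l2 = 7.
log(4/7) = -0.559616.
l1*log(l1/l2) = 4 * -0.559616 = -2.238463.
KL = -2.238463 - 4 + 7 = 0.7615

0.7615


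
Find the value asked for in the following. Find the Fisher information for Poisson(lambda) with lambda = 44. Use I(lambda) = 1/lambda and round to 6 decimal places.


Fisher information for Poisson: I(lambda) = 1/lambda.
lambda = 44.
I(lambda) = 1/44 = 0.022727

0.022727


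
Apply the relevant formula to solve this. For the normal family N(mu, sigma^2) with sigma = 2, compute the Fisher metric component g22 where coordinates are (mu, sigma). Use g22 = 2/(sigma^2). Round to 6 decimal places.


For the 2-parameter normal family, the Fisher metric has:
  g11 = 1/sigma^2, g22 = 2/sigma^2.
sigma = 2, sigma^2 = 4.
g22 = 0.500000

0.500000


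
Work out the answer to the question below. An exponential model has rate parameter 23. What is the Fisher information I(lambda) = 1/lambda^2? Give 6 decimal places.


Fisher information for exponential: I(lambda) = 1/lambda^2.
lambda = 23, lambda^2 = 529.
I = 1/529 = 0.001890

0.001890


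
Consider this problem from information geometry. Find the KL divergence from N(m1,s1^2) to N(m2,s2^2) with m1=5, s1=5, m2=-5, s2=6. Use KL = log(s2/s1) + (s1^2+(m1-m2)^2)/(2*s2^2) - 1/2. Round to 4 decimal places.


KL divergence between normal distributions:
KL = log(s2/s1) + (s1^2 + (m1-m2)^2)/(2*s2^2) - 1/2.
log(6/5) = 0.182322.
(5^2 + (5--5)^2)/(2*6^2) = (25 + 100)/72 = 1.736111.
KL = 0.182322 + 1.736111 - 0.5 = 1.4184

1.4184


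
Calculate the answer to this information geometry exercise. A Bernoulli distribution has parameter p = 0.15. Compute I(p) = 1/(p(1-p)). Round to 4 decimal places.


For Bernoulli(p), Fisher information is I(p) = 1/(p*(1-p)).
p = 0.15, 1-p = 0.85.
p*(1-p) = 0.1275.
I(p) = 1/0.1275 = 7.8431

7.8431


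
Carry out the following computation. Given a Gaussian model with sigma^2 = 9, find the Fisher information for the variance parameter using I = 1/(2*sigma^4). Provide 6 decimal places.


Fisher information for variance: I(sigma^2) = 1/(2*sigma^4).
sigma^2 = 9, so sigma^4 = 81.
I = 1/(2*81) = 1/162 = 0.006173

0.006173


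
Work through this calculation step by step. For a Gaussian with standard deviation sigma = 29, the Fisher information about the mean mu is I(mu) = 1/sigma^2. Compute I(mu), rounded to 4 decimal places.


The Fisher information for the mean of a normal distribution is I(mu) = 1/sigma^2.
sigma = 29, so sigma^2 = 841.
I(mu) = 1/841 = 0.0012

0.0012


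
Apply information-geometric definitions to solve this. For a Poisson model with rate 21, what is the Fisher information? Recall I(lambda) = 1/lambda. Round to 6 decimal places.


Fisher information for Poisson: I(lambda) = 1/lambda.
lambda = 21.
I(lambda) = 1/21 = 0.047619

0.047619


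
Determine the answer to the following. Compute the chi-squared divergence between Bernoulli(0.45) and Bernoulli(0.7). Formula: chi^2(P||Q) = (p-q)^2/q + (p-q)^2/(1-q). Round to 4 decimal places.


Chi-squared divergence between Bernoulli distributions:
chi^2 = (p-q)^2/q + (p-q)^2/(1-q).
p = 0.45, q = 0.7, p-q = -0.25.
(p-q)^2 = 0.0625.
term1 = 0.0625/0.7 = 0.089286.
term2 = 0.0625/0.3 = 0.208333.
chi^2 = 0.089286 + 0.208333 = 0.2976

0.2976


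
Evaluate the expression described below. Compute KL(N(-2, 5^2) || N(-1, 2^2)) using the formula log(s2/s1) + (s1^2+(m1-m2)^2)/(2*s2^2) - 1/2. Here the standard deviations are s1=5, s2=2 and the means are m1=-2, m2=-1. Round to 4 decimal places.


KL divergence between normal distributions:
KL = log(s2/s1) + (s1^2 + (m1-m2)^2)/(2*s2^2) - 1/2.
log(2/5) = -0.916291.
(5^2 + (-2--1)^2)/(2*2^2) = (25 + 1)/8 = 3.25.
KL = -0.916291 + 3.25 - 0.5 = 1.8337

1.8337


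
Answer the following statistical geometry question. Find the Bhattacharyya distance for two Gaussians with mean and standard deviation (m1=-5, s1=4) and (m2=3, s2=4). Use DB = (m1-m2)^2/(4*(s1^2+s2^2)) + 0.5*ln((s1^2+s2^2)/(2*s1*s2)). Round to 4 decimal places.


Bhattacharyya distance between two Gaussians:
DB = (m1-m2)^2/(4*(s1^2+s2^2)) + (1/2)*ln((s1^2+s2^2)/(2*s1*s2)).
(m1-m2)^2 = (-8)^2 = 64.
s1^2+s2^2 = 16 + 16 = 32.
term1 = 64/128 = 0.5.
term2 = 0.5*ln(32/32.0) = 0.0.
DB = 0.5 + 0.0 = 0.5000

0.5000


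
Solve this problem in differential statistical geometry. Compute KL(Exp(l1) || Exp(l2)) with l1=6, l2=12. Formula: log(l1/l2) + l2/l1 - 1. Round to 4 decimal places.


KL divergence for exponential family:
KL = log(l1/l2) + l2/l1 - 1.
log(6/12) = -0.693147.
12/6 = 2.0.
KL = -0.693147 + 2.0 - 1 = 0.3069

0.3069


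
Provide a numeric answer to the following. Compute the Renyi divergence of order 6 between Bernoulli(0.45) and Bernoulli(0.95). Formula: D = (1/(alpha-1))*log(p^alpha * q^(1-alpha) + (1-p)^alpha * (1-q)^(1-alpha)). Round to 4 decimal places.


Renyi divergence of order alpha between Bernoulli distributions:
D = (1/(alpha-1))*log(p^alpha * q^(1-alpha) + (1-p)^alpha * (1-q)^(1-alpha)).
alpha = 6, p = 0.45, q = 0.95.
p^alpha * q^(1-alpha) = 0.45^6 * 0.95^-5 = 0.010731.
(1-p)^alpha * (1-q)^(1-alpha) = 0.55^6 * 0.05^-5 = 88578.05.
sum = 0.010731 + 88578.05 = 88578.060731.
D = (1/5)*log(88578.060731) = 2.2783

2.2783
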